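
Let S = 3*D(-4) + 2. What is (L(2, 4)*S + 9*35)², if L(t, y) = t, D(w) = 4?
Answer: 117649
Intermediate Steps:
S = 14 (S = 3*4 + 2 = 12 + 2 = 14)
(L(2, 4)*S + 9*35)² = (2*14 + 9*35)² = (28 + 315)² = 343² = 117649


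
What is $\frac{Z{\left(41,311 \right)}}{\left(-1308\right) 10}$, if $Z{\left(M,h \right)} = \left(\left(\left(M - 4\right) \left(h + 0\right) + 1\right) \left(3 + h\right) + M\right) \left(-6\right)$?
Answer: $\frac{3613553}{2180} \approx 1657.6$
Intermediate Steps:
$Z{\left(M,h \right)} = - 6 M - 6 \left(1 + h \left(-4 + M\right)\right) \left(3 + h\right)$ ($Z{\left(M,h \right)} = \left(\left(\left(-4 + M\right) h + 1\right) \left(3 + h\right) + M\right) \left(-6\right) = \left(\left(h \left(-4 + M\right) + 1\right) \left(3 + h\right) + M\right) \left(-6\right) = \left(\left(1 + h \left(-4 + M\right)\right) \left(3 + h\right) + M\right) \left(-6\right) = \left(M + \left(1 + h \left(-4 + M\right)\right) \left(3 + h\right)\right) \left(-6\right) = - 6 M - 6 \left(1 + h \left(-4 + M\right)\right) \left(3 + h\right)$)
$\frac{Z{\left(41,311 \right)}}{\left(-1308\right) 10} = \frac{-18 - 246 + 24 \cdot 311^{2} + 66 \cdot 311 - 738 \cdot 311 - 246 \cdot 311^{2}}{\left(-1308\right) 10} = \frac{-18 - 246 + 24 \cdot 96721 + 20526 - 229518 - 246 \cdot 96721}{-13080} = \left(-18 - 246 + 2321304 + 20526 - 229518 - 23793366\right) \left(- \frac{1}{13080}\right) = \left(-21681318\right) \left(- \frac{1}{13080}\right) = \frac{3613553}{2180}$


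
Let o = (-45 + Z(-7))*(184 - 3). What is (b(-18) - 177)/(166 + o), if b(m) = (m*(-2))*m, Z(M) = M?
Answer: 275/3082 ≈ 0.089228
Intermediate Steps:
b(m) = -2*m² (b(m) = (-2*m)*m = -2*m²)
o = -9412 (o = (-45 - 7)*(184 - 3) = -52*181 = -9412)
(b(-18) - 177)/(166 + o) = (-2*(-18)² - 177)/(166 - 9412) = (-2*324 - 177)/(-9246) = (-648 - 177)*(-1/9246) = -825*(-1/9246) = 275/3082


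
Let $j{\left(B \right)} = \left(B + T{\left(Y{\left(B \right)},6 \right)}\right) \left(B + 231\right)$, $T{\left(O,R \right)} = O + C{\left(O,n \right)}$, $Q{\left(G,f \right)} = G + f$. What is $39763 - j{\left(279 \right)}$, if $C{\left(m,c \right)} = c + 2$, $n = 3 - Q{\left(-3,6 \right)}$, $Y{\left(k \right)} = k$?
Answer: $-245837$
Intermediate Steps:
$n = 0$ ($n = 3 - \left(-3 + 6\right) = 3 - 3 = 0$)
$C{\left(m,c \right)} = 2 + c$
$T{\left(O,R \right)} = 2 + O$ ($T{\left(O,R \right)} = O + \left(2 + 0\right) = O + 2 = 2 + O$)
$j{\left(B \right)} = \left(2 + 2 B\right) \left(231 + B\right)$ ($j{\left(B \right)} = \left(B + \left(2 + B\right)\right) \left(B + 231\right) = \left(2 + 2 B\right) \left(231 + B\right)$)
$39763 - j{\left(279 \right)} = 39763 - \left(462 + 2 \cdot 279^{2} + 464 \cdot 279\right) = 39763 - \left(462 + 2 \cdot 77841 + 129456\right) = 39763 - \left(462 + 155682 + 129456\right) = 39763 - 285600 = -245837$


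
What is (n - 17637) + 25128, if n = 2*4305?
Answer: 16101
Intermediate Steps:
n = 8610
(n - 17637) + 25128 = (8610 - 17637) + 25128 = -9027 + 25128 = 16101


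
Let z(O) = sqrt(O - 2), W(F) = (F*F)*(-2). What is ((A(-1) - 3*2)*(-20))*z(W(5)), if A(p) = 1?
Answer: 200*I*sqrt(13) ≈ 721.11*I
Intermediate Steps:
W(F) = -2*F**2 (W(F) = F**2*(-2) = -2*F**2)
z(O) = sqrt(-2 + O)
((A(-1) - 3*2)*(-20))*z(W(5)) = ((1 - 3*2)*(-20))*sqrt(-2 - 2*5**2) = ((1 - 6)*(-20))*sqrt(-2 - 2*25) = (-5*(-20))*sqrt(-2 - 50) = 100*sqrt(-52) = 100*(2*I*sqrt(13)) = 200*I*sqrt(13)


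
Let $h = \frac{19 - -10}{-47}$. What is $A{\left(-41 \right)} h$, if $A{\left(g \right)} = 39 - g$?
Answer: $- \frac{2320}{47} \approx -49.362$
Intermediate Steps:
$h = - \frac{29}{47}$ ($h = \left(19 + 10\right) \left(- \frac{1}{47}\right) = 29 \left(- \frac{1}{47}\right) = - \frac{29}{47} \approx -0.61702$)
$A{\left(-41 \right)} h = \left(39 - -41\right) \left(- \frac{29}{47}\right) = \left(39 + 41\right) \left(- \frac{29}{47}\right) = 80 \left(- \frac{29}{47}\right) = - \frac{2320}{47}$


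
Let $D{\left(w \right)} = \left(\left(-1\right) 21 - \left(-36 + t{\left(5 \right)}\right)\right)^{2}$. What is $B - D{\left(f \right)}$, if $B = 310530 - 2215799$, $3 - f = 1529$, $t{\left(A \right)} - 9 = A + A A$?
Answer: $-1905845$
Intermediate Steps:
$t{\left(A \right)} = 9 + A + A^{2}$ ($t{\left(A \right)} = 9 + \left(A + A A\right) = 9 + \left(A + A^{2}\right) = 9 + A + A^{2}$)
$f = -1526$ ($f = 3 - 1529 = -1526$)
$D{\left(w \right)} = 576$ ($D{\left(w \right)} = \left(\left(-1\right) 21 + \left(6^{2} - \left(9 + 5 + 5^{2}\right)\right)\right)^{2} = \left(-21 + \left(36 - \left(9 + 5 + 25\right)\right)\right)^{2} = \left(-21 + \left(36 - 39\right)\right)^{2} = \left(-21 - 3\right)^{2} = \left(-24\right)^{2} = 576$)
$B = -1905269$ ($B = 310530 - 2215799 = -1905269$)
$B - D{\left(f \right)} = -1905269 - 576 = -1905845$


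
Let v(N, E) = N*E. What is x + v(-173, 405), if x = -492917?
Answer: -562982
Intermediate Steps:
v(N, E) = E*N
x + v(-173, 405) = -492917 + 405*(-173) = -492917 - 70065 = -562982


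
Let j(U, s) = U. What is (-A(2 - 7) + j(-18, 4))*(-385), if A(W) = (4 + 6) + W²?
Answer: 20405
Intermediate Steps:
A(W) = 10 + W²
(-A(2 - 7) + j(-18, 4))*(-385) = (-(10 + (2 - 7)²) - 18)*(-385) = (-(10 + (-5)²) - 18)*(-385) = (-(10 + 25) - 18)*(-385) = (-1*35 - 18)*(-385) = (-35 - 18)*(-385) = -53*(-385) = 20405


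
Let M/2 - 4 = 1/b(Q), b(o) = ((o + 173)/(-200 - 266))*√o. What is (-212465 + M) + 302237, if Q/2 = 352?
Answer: 89780 - 233*√11/19294 ≈ 89780.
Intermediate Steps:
Q = 704 (Q = 2*352 = 704)
b(o) = √o*(-173/466 - o/466) (b(o) = ((173 + o)/(-466))*√o = ((173 + o)*(-1/466))*√o = (-173/466 - o/466)*√o = √o*(-173/466 - o/466))
M = 8 - 233*√11/19294 (M = 8 + 2/((√704*(-173 - 1*704)/466)) = 8 + 2/(((8*√11)*(-173 - 704)/466)) = 8 + 2/(((1/466)*(8*√11)*(-877))) = 8 + 2/((-3508*√11/233)) = 8 + 2*(-233*√11/38588) = 8 - 233*√11/19294 ≈ 7.9599)
(-212465 + M) + 302237 = (-212465 + (8 - 233*√11/19294)) + 302237 = (-212457 - 233*√11/19294) + 302237 = 89780 - 233*√11/19294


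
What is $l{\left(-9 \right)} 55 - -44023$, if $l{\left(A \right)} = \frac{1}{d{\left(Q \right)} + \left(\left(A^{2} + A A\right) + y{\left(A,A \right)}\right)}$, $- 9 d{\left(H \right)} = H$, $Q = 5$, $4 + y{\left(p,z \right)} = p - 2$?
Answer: $\frac{58022809}{1318} \approx 44023.0$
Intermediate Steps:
$y{\left(p,z \right)} = -6 + p$ ($y{\left(p,z \right)} = -4 + \left(p - 2\right) = -4 + \left(-2 + p\right) = -6 + p$)
$d{\left(H \right)} = - \frac{H}{9}$
$l{\left(A \right)} = \frac{1}{- \frac{59}{9} + A + 2 A^{2}}$ ($l{\left(A \right)} = \frac{1}{\left(- \frac{1}{9}\right) 5 + \left(\left(A^{2} + A A\right) + \left(-6 + A\right)\right)} = \frac{1}{- \frac{5}{9} + \left(\left(A^{2} + A^{2}\right) + \left(-6 + A\right)\right)} = \frac{1}{- \frac{5}{9} + \left(2 A^{2} + \left(-6 + A\right)\right)} = \frac{1}{- \frac{5}{9} + \left(-6 + A + 2 A^{2}\right)} = \frac{1}{- \frac{59}{9} + A + 2 A^{2}}$)
$l{\left(-9 \right)} 55 - -44023 = \frac{9}{-59 + 9 \left(-9\right) + 18 \left(-9\right)^{2}} \cdot 55 - -44023 = \frac{9}{-59 - 81 + 18 \cdot 81} \cdot 55 + 44023 = \frac{9}{-59 - 81 + 1458} \cdot 55 + 44023 = \frac{9}{1318} \cdot 55 + 44023 = \frac{495}{1318} + 44023 = \frac{58022809}{1318}$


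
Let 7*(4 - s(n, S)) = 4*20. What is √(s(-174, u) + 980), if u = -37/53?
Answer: 2*√11914/7 ≈ 31.186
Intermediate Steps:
u = -37/53 (u = -37*1/53 = -37/53 ≈ -0.69811)
s(n, S) = -52/7 (s(n, S) = 4 - 4*20/7 = 4 - ⅐*80 = 4 - 80/7 = -52/7)
√(s(-174, u) + 980) = √(-52/7 + 980) = √(6808/7) = 2*√11914/7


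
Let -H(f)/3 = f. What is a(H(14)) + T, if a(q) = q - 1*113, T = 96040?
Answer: 95885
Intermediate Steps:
H(f) = -3*f
a(q) = -113 + q (a(q) = q - 113 = -113 + q)
a(H(14)) + T = (-113 - 3*14) + 96040 = (-113 - 42) + 96040 = -155 + 96040 = 95885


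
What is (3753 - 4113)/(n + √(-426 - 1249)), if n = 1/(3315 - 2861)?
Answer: 163440*I/(-I + 2270*√67) ≈ -0.0004734 + 8.7962*I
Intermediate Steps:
n = 1/454 ≈ 0.0022026
(3753 - 4113)/(n + √(-426 - 1249)) = (3753 - 4113)/(1/454 + √(-426 - 1249)) = -360/(1/454 + √(-1675)) = -360/(1/454 + 5*I*√67)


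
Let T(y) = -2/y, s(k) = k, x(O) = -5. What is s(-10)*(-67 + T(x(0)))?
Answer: 666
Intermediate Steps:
s(-10)*(-67 + T(x(0))) = -10*(-67 - 2/(-5)) = -10*(-67 - 2*(-1/5)) = -10*(-67 + 2/5) = -10*(-333/5) = 666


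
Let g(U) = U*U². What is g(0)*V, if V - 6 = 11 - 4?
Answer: 0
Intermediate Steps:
g(U) = U³
V = 13 (V = 6 + (11 - 4) = 6 + 7 = 13)
g(0)*V = 0³*13 = 0*13 = 0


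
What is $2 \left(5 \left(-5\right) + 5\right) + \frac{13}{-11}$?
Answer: $- \frac{453}{11} \approx -41.182$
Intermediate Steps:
$2 \left(5 \left(-5\right) + 5\right) + \frac{13}{-11} = 2 \left(-25 + 5\right) + 13 \left(- \frac{1}{11}\right) = 2 \left(-20\right) - \frac{13}{11} = -40 - \frac{13}{11} = - \frac{453}{11}$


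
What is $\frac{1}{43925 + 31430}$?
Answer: $\frac{1}{75355} \approx 1.3271 \cdot 10^{-5}$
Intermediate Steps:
$\frac{1}{43925 + 31430} = \frac{1}{75355}$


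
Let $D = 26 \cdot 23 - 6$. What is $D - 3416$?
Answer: $-2824$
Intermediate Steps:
$D = 592$ ($D = 598 - 6 = 592$)
$D - 3416 = 592 - 3416 = -2824$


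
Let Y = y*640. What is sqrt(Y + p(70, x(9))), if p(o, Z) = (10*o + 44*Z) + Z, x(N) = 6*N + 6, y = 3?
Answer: 2*sqrt(1330) ≈ 72.938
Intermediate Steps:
x(N) = 6 + 6*N
p(o, Z) = 10*o + 45*Z
Y = 1920 (Y = 3*640 = 1920)
sqrt(Y + p(70, x(9))) = sqrt(1920 + (10*70 + 45*(6 + 6*9))) = sqrt(1920 + (700 + 45*(6 + 54))) = sqrt(1920 + (700 + 45*60)) = sqrt(1920 + (700 + 2700)) = sqrt(1920 + 3400) = sqrt(5320) = 2*sqrt(1330)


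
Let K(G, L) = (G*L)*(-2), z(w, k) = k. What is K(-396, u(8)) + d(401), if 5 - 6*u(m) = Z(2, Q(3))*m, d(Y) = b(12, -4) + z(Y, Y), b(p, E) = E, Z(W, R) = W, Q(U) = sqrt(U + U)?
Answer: -1055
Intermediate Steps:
Q(U) = sqrt(2)*sqrt(U) (Q(U) = sqrt(2*U) = sqrt(2)*sqrt(U))
d(Y) = -4 + Y
u(m) = 5/6 - m/3
K(G, L) = -2*G*L
K(-396, u(8)) + d(401) = -2*(-396)*(5/6 - 1/3*8) + (-4 + 401) = -2*(-396)*(5/6 - 8/3) + 397 = -2*(-396)*(-11/6) + 397 = -1452 + 397 = -1055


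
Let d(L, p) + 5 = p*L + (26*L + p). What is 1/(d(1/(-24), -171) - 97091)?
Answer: -24/2334263 ≈ -1.0282e-5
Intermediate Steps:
d(L, p) = -5 + p + 26*L + L*p (d(L, p) = -5 + (p*L + (26*L + p)) = -5 + (L*p + (p + 26*L)) = -5 + (p + 26*L + L*p) = -5 + p + 26*L + L*p)
1/(d(1/(-24), -171) - 97091) = 1/((-5 - 171 + 26/(-24) - 171/(-24)) - 97091) = 1/((-5 - 171 + 26*(-1/24) - 1/24*(-171)) - 97091) = 1/((-5 - 171 - 13/12 + 57/8) - 97091) = 1/(-4079/24 - 97091) = 1/(-2334263/24) = -24/2334263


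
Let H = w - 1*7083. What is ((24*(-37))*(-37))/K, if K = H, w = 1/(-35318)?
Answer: -1160408208/250157395 ≈ -4.6387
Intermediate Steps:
w = -1/35318 ≈ -2.8314e-5
H = -250157395/35318 (H = -1/35318 - 1*7083 = -1/35318 - 7083 = -250157395/35318 ≈ -7083.0)
K = -250157395/35318 ≈ -7083.0
((24*(-37))*(-37))/K = ((24*(-37))*(-37))/(-250157395/35318) = -888*(-37)*(-35318/250157395) = 32856*(-35318/250157395) = -1160408208/250157395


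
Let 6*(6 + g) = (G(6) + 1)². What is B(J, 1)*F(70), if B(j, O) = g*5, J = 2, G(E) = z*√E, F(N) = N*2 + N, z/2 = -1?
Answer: -1925 - 700*√6 ≈ -3639.6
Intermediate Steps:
z = -2 (z = 2*(-1) = -2)
F(N) = 3*N (F(N) = 2*N + N = 3*N)
G(E) = -2*√E
g = -6 + (1 - 2*√6)²/6 (g = -6 + (-2*√6 + 1)²/6 = -6 + (1 - 2*√6)²/6 ≈ -3.4663)
B(j, O) = -55/6 - 10*√6/3 (B(j, O) = (-11/6 - 2*√6/3)*5 = -55/6 - 10*√6/3)
B(J, 1)*F(70) = (-55/6 - 10*√6/3)*(3*70) = (-55/6 - 10*√6/3)*210 = -1925 - 700*√6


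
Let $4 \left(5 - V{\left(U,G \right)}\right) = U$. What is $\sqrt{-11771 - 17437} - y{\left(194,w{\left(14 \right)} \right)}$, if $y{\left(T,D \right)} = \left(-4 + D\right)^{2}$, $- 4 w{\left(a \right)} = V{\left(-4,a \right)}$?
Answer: $- \frac{121}{4} + 2 i \sqrt{7302} \approx -30.25 + 170.9 i$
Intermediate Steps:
$V{\left(U,G \right)} = 5 - \frac{U}{4}$
$w{\left(a \right)} = - \frac{3}{2}$ ($w{\left(a \right)} = - \frac{5 - -1}{4} = - \frac{5 + 1}{4} = \left(- \frac{1}{4}\right) 6 = - \frac{3}{2}$)
$\sqrt{-11771 - 17437} - y{\left(194,w{\left(14 \right)} \right)} = \sqrt{-11771 - 17437} - \left(-4 - \frac{3}{2}\right)^{2} = \sqrt{-29208} - \left(- \frac{11}{2}\right)^{2} = 2 i \sqrt{7302} - \frac{121}{4} = - \frac{121}{4} + 2 i \sqrt{7302}$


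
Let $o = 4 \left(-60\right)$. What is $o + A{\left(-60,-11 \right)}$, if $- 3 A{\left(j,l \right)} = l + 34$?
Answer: $- \frac{743}{3} \approx -247.67$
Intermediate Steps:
$A{\left(j,l \right)} = - \frac{34}{3} - \frac{l}{3}$ ($A{\left(j,l \right)} = - \frac{l + 34}{3} = - \frac{34 + l}{3} = - \frac{34}{3} - \frac{l}{3}$)
$o = -240$
$o + A{\left(-60,-11 \right)} = -240 - \frac{23}{3} = - \frac{743}{3}$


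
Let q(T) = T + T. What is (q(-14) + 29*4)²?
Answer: 7744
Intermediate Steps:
q(T) = 2*T
(q(-14) + 29*4)² = (2*(-14) + 29*4)² = (-28 + 116)² = 88² = 7744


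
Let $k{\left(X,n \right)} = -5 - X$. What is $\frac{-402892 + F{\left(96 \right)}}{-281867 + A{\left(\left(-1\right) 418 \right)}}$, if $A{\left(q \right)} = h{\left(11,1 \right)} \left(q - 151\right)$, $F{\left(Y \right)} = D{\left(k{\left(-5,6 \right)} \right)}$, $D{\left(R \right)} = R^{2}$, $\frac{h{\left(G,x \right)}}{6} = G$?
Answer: $\frac{402892}{319421} \approx 1.2613$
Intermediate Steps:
$h{\left(G,x \right)} = 6 G$
$F{\left(Y \right)} = 0$ ($F{\left(Y \right)} = \left(-5 - -5\right)^{2} = \left(-5 + 5\right)^{2} = 0^{2} = 0$)
$A{\left(q \right)} = -9966 + 66 q$ ($A{\left(q \right)} = 6 \cdot 11 \left(q - 151\right) = 66 \left(-151 + q\right) = -9966 + 66 q$)
$\frac{-402892 + F{\left(96 \right)}}{-281867 + A{\left(\left(-1\right) 418 \right)}} = \frac{-402892 + 0}{-281867 + \left(-9966 + 66 \left(\left(-1\right) 418\right)\right)} = - \frac{402892}{-281867 + \left(-9966 + 66 \left(-418\right)\right)} = - \frac{402892}{-281867 - 37554} = - \frac{402892}{-319421} = \left(-402892\right) \left(- \frac{1}{319421}\right) = \frac{402892}{319421}$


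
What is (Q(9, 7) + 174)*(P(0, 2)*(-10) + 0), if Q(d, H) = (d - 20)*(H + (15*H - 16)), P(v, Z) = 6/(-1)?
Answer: -52920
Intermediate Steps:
P(v, Z) = -6 (P(v, Z) = 6*(-1) = -6)
Q(d, H) = (-20 + d)*(-16 + 16*H) (Q(d, H) = (-20 + d)*(H + (-16 + 15*H)) = (-20 + d)*(-16 + 16*H))
(Q(9, 7) + 174)*(P(0, 2)*(-10) + 0) = ((320 - 320*7 - 16*9 + 16*7*9) + 174)*(-6*(-10) + 0) = ((320 - 2240 - 144 + 1008) + 174)*(60 + 0) = (-1056 + 174)*60 = -882*60 = -52920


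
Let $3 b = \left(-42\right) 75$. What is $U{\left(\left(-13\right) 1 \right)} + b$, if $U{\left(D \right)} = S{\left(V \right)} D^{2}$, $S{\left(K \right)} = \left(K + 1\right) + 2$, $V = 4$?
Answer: $133$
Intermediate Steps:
$b = -1050$ ($b = \frac{\left(-42\right) 75}{3} = \frac{1}{3} \left(-3150\right) = -1050$)
$S{\left(K \right)} = 3 + K$ ($S{\left(K \right)} = \left(1 + K\right) + 2 = 3 + K$)
$U{\left(D \right)} = 7 D^{2}$ ($U{\left(D \right)} = \left(3 + 4\right) D^{2} = 7 D^{2}$)
$U{\left(\left(-13\right) 1 \right)} + b = 7 \left(\left(-13\right) 1\right)^{2} - 1050 = 7 \left(-13\right)^{2} - 1050 = 7 \cdot 169 - 1050 = 1183 - 1050 = 133$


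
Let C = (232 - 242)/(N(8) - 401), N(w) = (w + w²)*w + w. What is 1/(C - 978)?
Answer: -183/178984 ≈ -0.0010224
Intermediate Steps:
N(w) = w + w*(w + w²) (N(w) = w*(w + w²) + w = w + w*(w + w²))
C = -10/183 (C = (232 - 242)/(8*(1 + 8 + 8²) - 401) = -10/(8*(1 + 8 + 64) - 401) = -10/(8*73 - 401) = -10/(584 - 401) = -10/183 ≈ -0.054645)
1/(C - 978) = 1/(-10/183 - 978) = 1/(-178984/183) = -183/178984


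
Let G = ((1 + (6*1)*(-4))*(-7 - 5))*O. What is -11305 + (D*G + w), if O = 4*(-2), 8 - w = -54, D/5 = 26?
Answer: -298283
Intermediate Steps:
D = 130 (D = 5*26 = 130)
w = 62 (w = 8 - 1*(-54) = 8 + 54 = 62)
O = -8
G = -2208 (G = ((1 + (6*1)*(-4))*(-7 - 5))*(-8) = ((1 + 6*(-4))*(-12))*(-8) = ((1 - 24)*(-12))*(-8) = -23*(-12)*(-8) = 276*(-8) = -2208)
-11305 + (D*G + w) = -11305 + (130*(-2208) + 62) = -11305 + (-287040 + 62) = -11305 - 286978 = -298283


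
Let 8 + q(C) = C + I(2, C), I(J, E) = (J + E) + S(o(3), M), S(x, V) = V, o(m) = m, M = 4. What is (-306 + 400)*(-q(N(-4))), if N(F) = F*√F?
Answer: 188 + 1504*I ≈ 188.0 + 1504.0*I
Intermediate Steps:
I(J, E) = 4 + E + J (I(J, E) = (J + E) + 4 = (E + J) + 4 = 4 + E + J)
N(F) = F^(3/2)
q(C) = -2 + 2*C (q(C) = -8 + (C + (4 + C + 2)) = -8 + (C + (6 + C)) = -8 + (6 + 2*C) = -2 + 2*C)
(-306 + 400)*(-q(N(-4))) = (-306 + 400)*(-(-2 + 2*(-4)^(3/2))) = 94*(-(-2 + 2*(-8*I))) = 94*(-(-2 - 16*I)) = 94*(2 + 16*I) = 188 + 1504*I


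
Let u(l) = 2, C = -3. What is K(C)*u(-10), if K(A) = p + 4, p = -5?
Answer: -2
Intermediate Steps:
K(A) = -1 (K(A) = -5 + 4 = -1)
K(C)*u(-10) = -1*2 = -2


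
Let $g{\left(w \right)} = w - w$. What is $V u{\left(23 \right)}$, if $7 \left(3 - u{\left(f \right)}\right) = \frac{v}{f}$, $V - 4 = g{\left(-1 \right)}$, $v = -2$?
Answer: $\frac{1940}{161} \approx 12.05$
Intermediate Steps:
$g{\left(w \right)} = 0$
$V = 4$ ($V = 4 + 0 = 4$)
$u{\left(f \right)} = 3 + \frac{2}{7 f}$ ($u{\left(f \right)} = 3 - \frac{\left(-2\right) \frac{1}{f}}{7} = 3 + \frac{2}{7 f}$)
$V u{\left(23 \right)} = 4 \left(3 + \frac{2}{7 \cdot 23}\right) = 4 \left(3 + \frac{2}{7} \cdot \frac{1}{23}\right) = 4 \left(3 + \frac{2}{161}\right) = 4 \cdot \frac{485}{161} = \frac{1940}{161}$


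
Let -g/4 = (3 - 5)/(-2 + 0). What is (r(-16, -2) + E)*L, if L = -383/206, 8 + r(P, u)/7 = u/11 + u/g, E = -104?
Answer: 1329393/4532 ≈ 293.33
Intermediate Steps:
g = -4 (g = -4*(3 - 5)/(-2 + 0) = -(-8)/(-2) = -(-8)*(-1)/2 = -4*1 = -4)
r(P, u) = -56 - 49*u/44 (r(P, u) = -56 + 7*(u/11 + u/(-4)) = -56 + 7*(u*(1/11) + u*(-1/4)) = -56 + 7*(u/11 - u/4) = -56 + 7*(-7*u/44) = -56 - 49*u/44)
L = -383/206 (L = -383*1/206 = -383/206 ≈ -1.8592)
(r(-16, -2) + E)*L = ((-56 - 49/44*(-2)) - 104)*(-383/206) = ((-56 + 49/22) - 104)*(-383/206) = (-1183/22 - 104)*(-383/206) = -3471/22*(-383/206) = 1329393/4532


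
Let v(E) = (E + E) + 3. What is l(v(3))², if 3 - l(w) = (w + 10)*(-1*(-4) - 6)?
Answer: 1681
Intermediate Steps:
v(E) = 3 + 2*E (v(E) = 2*E + 3 = 3 + 2*E)
l(w) = 23 + 2*w (l(w) = 3 - (w + 10)*(-1*(-4) - 6) = 3 - (10 + w)*(4 - 6) = 3 - (10 + w)*(-2) = 3 - (-20 - 2*w) = 3 + (20 + 2*w) = 23 + 2*w)
l(v(3))² = (23 + 2*(3 + 2*3))² = (23 + 2*(3 + 6))² = (23 + 2*9)² = (23 + 18)² = 41² = 1681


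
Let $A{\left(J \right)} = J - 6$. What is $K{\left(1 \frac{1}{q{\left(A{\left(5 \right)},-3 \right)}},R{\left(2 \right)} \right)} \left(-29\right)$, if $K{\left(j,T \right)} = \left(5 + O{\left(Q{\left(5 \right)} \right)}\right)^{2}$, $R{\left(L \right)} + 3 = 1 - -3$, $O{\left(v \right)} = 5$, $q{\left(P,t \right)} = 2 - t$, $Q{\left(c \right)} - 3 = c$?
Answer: $-2900$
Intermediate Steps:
$Q{\left(c \right)} = 3 + c$
$A{\left(J \right)} = -6 + J$ ($A{\left(J \right)} = J - 6 = -6 + J$)
$R{\left(L \right)} = 1$ ($R{\left(L \right)} = -3 + \left(1 - -3\right) = -3 + \left(1 + 3\right) = -3 + 4 = 1$)
$K{\left(j,T \right)} = 100$ ($K{\left(j,T \right)} = \left(5 + 5\right)^{2} = 10^{2} = 100$)
$K{\left(1 \frac{1}{q{\left(A{\left(5 \right)},-3 \right)}},R{\left(2 \right)} \right)} \left(-29\right) = 100 \left(-29\right) = -2900$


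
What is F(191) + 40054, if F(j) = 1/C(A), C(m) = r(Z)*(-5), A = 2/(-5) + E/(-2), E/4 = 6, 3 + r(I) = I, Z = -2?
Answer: 1001351/25 ≈ 40054.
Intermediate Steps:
r(I) = -3 + I
E = 24 (E = 4*6 = 24)
A = -62/5 (A = 2/(-5) + 24/(-2) = 2*(-1/5) + 24*(-1/2) = -2/5 - 12 = -62/5 ≈ -12.400)
C(m) = 25 (C(m) = (-3 - 2)*(-5) = -5*(-5) = 25)
F(j) = 1/25
F(191) + 40054 = 1/25 + 40054 = 1001351/25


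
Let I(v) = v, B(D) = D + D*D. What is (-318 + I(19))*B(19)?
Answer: -113620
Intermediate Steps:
B(D) = D + D**2
(-318 + I(19))*B(19) = (-318 + 19)*(19*(1 + 19)) = -5681*20 = -299*380 = -113620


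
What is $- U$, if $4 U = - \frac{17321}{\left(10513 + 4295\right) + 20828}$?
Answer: $\frac{17321}{142544} \approx 0.12151$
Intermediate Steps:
$U = - \frac{17321}{142544}$ ($U = \frac{\left(-17321\right) \frac{1}{\left(10513 + 4295\right) + 20828}}{4} = \frac{\left(-17321\right) \frac{1}{14808 + 20828}}{4} = \frac{\left(-17321\right) \frac{1}{35636}}{4} = \frac{1}{4} \left(- \frac{17321}{35636}\right) = - \frac{17321}{142544} \approx -0.12151$)
$- U = \left(-1\right) \left(- \frac{17321}{142544}\right) = \frac{17321}{142544}$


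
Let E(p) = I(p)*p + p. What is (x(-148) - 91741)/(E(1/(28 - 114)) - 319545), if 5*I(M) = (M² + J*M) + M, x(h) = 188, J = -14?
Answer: 7101565240/24786405139 ≈ 0.28651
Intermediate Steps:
I(M) = -13*M/5 + M²/5 (I(M) = ((M² - 14*M) + M)/5 = (M² - 13*M)/5 = -13*M/5 + M²/5)
E(p) = p + p²*(-13 + p)/5 (E(p) = (p*(-13 + p)/5)*p + p = p²*(-13 + p)/5 + p = p + p²*(-13 + p)/5)
(x(-148) - 91741)/(E(1/(28 - 114)) - 319545) = (188 - 91741)/((5 + (-13 + 1/(28 - 114))/(28 - 114))/(5*(28 - 114)) - 319545) = -91553/((⅕)*(5 + (-13 + 1/(-86))/(-86))/(-86) - 319545) = -91553/((⅕)*(-1/86)*(5 - (-13 - 1/86)/86) - 319545) = -91553/((⅕)*(-1/86)*(5 - 1/86*(-1119/86)) - 319545) = -91553/((⅕)*(-1/86)*(5 + 1119/7396) - 319545) = -91553/((⅕)*(-1/86)*(38099/7396) - 319545) = -91553/(-38099/3180280 - 319545) = -91553/(-1016242610699/3180280) = -91553*(-3180280/1016242610699) = 7101565240/24786405139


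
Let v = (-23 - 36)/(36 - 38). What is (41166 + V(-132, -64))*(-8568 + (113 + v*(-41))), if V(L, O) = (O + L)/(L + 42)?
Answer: -5968047812/15 ≈ -3.9787e+8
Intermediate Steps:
V(L, O) = (L + O)/(42 + L)
v = 59/2 (v = -59/(-2) = -59*(-½) = 59/2 ≈ 29.500)
(41166 + V(-132, -64))*(-8568 + (113 + v*(-41))) = (41166 + (-132 - 64)/(42 - 132))*(-8568 + (113 + (59/2)*(-41))) = (41166 - 196/(-90))*(-8568 + (113 - 2419/2)) = (41166 - 1/90*(-196))*(-8568 - 2193/2) = (41166 + 98/45)*(-19329/2) = (1852568/45)*(-19329/2) = -5968047812/15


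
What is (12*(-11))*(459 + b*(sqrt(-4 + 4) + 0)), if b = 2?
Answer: -60588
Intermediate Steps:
(12*(-11))*(459 + b*(sqrt(-4 + 4) + 0)) = (12*(-11))*(459 + 2*(sqrt(-4 + 4) + 0)) = -132*(459 + 2*(sqrt(0) + 0)) = -132*(459 + 2*(0 + 0)) = -132*(459 + 2*0) = -132*(459 + 0) = -132*459 = -60588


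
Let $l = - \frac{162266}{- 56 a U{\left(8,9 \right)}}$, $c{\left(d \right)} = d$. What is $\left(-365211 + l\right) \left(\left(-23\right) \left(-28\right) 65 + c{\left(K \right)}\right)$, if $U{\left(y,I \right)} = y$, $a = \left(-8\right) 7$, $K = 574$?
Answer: $- \frac{1983697668061}{128} \approx -1.5498 \cdot 10^{10}$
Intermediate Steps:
$a = -56$
$l = - \frac{81133}{12544}$ ($l = - \frac{162266}{\left(-56\right) \left(-56\right) 8} = - \frac{162266}{3136 \cdot 8} = - \frac{162266}{25088} = \left(-162266\right) \frac{1}{25088} = - \frac{81133}{12544} \approx -6.4679$)
$\left(-365211 + l\right) \left(\left(-23\right) \left(-28\right) 65 + c{\left(K \right)}\right) = \left(-365211 - \frac{81133}{12544}\right) \left(\left(-23\right) \left(-28\right) 65 + 574\right) = - \frac{4581287917 \left(644 \cdot 65 + 574\right)}{12544} = - \frac{4581287917 \left(41860 + 574\right)}{12544} = \left(- \frac{4581287917}{12544}\right) 42434 = - \frac{1983697668061}{128}$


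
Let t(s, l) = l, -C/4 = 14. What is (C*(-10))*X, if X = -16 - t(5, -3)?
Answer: -7280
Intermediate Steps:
C = -56 (C = -4*14 = -56)
X = -13 (X = -16 - 1*(-3) = -16 + 3 = -13)
(C*(-10))*X = -56*(-10)*(-13) = 560*(-13) = -7280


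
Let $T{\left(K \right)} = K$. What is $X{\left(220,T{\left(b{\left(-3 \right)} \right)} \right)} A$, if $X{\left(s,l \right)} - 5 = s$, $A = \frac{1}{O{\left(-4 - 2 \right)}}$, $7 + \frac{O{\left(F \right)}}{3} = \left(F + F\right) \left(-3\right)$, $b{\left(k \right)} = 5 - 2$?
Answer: $\frac{75}{29} \approx 2.5862$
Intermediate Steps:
$b{\left(k \right)} = 3$
$O{\left(F \right)} = -21 - 18 F$ ($O{\left(F \right)} = -21 + 3 \left(F + F\right) \left(-3\right) = -21 + 3 \cdot 2 F \left(-3\right) = -21 + 3 \left(- 6 F\right) = -21 - 18 F$)
$A = \frac{1}{87}$ ($A = \frac{1}{-21 - 18 \left(-4 - 2\right)} = \frac{1}{-21 - -108} = \frac{1}{-21 + 108} = \frac{1}{87} \approx 0.011494$)
$X{\left(s,l \right)} = 5 + s$
$X{\left(220,T{\left(b{\left(-3 \right)} \right)} \right)} A = \left(5 + 220\right) \frac{1}{87} = 225 \cdot \frac{1}{87} = \frac{75}{29}$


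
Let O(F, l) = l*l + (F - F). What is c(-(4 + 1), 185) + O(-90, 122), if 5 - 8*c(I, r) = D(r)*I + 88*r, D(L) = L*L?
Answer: 136961/4 ≈ 34240.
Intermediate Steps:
D(L) = L**2
O(F, l) = l**2 (O(F, l) = l**2 + 0 = l**2)
c(I, r) = 5/8 - 11*r - I*r**2/8 (c(I, r) = 5/8 - (r**2*I + 88*r)/8 = 5/8 - (I*r**2 + 88*r)/8 = 5/8 - (88*r + I*r**2)/8 = 5/8 + (-11*r - I*r**2/8) = 5/8 - 11*r - I*r**2/8)
c(-(4 + 1), 185) + O(-90, 122) = (5/8 - 11*185 - 1/8*(-(4 + 1))*185**2) + 122**2 = (5/8 - 2035 - 1/8*(-1*5)*34225) + 14884 = (5/8 - 2035 - 1/8*(-5)*34225) + 14884 = (5/8 - 2035 + 171125/8) + 14884 = 77425/4 + 14884 = 136961/4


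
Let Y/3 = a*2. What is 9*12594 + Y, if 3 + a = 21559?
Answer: 242682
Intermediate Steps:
a = 21556 (a = -3 + 21559 = 21556)
Y = 129336 (Y = 3*(21556*2) = 3*43112 = 129336)
9*12594 + Y = 9*12594 + 129336 = 113346 + 129336 = 242682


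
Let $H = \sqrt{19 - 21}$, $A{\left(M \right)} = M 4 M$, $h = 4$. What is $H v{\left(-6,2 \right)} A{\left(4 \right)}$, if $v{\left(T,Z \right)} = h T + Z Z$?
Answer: $- 1280 i \sqrt{2} \approx - 1810.2 i$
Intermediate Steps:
$A{\left(M \right)} = 4 M^{2}$ ($A{\left(M \right)} = 4 M M = 4 M^{2}$)
$v{\left(T,Z \right)} = Z^{2} + 4 T$ ($v{\left(T,Z \right)} = 4 T + Z Z = 4 T + Z^{2} = Z^{2} + 4 T$)
$H = i \sqrt{2}$ ($H = \sqrt{-2} = i \sqrt{2} \approx 1.4142 i$)
$H v{\left(-6,2 \right)} A{\left(4 \right)} = i \sqrt{2} \left(2^{2} + 4 \left(-6\right)\right) 4 \cdot 4^{2} = i \sqrt{2} \left(4 - 24\right) 4 \cdot 16 = i \sqrt{2} \left(-20\right) 64 = - 20 i \sqrt{2} \cdot 64 = - 1280 i \sqrt{2}$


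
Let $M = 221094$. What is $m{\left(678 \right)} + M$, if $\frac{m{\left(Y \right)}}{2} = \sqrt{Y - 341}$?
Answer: $221094 + 2 \sqrt{337} \approx 2.2113 \cdot 10^{5}$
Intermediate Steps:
$m{\left(Y \right)} = 2 \sqrt{-341 + Y}$ ($m{\left(Y \right)} = 2 \sqrt{Y - 341} = 2 \sqrt{-341 + Y}$)
$m{\left(678 \right)} + M = 2 \sqrt{-341 + 678} + 221094 = 2 \sqrt{337} + 221094 = 221094 + 2 \sqrt{337}$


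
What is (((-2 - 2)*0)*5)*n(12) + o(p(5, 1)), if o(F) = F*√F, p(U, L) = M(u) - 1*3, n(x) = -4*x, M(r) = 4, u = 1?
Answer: 1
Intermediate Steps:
p(U, L) = 1 (p(U, L) = 4 - 1*3 = 4 - 3 = 1)
o(F) = F^(3/2)
(((-2 - 2)*0)*5)*n(12) + o(p(5, 1)) = (((-2 - 2)*0)*5)*(-4*12) + 1^(3/2) = (-4*0*5)*(-48) + 1 = (0*5)*(-48) + 1 = 0*(-48) + 1 = 0 + 1 = 1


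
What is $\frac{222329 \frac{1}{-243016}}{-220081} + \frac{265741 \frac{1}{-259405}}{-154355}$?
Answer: $\frac{797063287993459}{73844552992030720600} \approx 1.0794 \cdot 10^{-5}$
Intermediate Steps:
$\frac{222329 \frac{1}{-243016}}{-220081} + \frac{265741 \frac{1}{-259405}}{-154355} = 222329 \left(- \frac{1}{243016}\right) \left(- \frac{1}{220081}\right) + 265741 \left(- \frac{1}{259405}\right) \left(- \frac{1}{154355}\right) = \left(- \frac{222329}{243016}\right) \left(- \frac{1}{220081}\right) - - \frac{265741}{40040458775} = \frac{222329}{53483204296} + \frac{265741}{40040458775} = \frac{797063287993459}{73844552992030720600}$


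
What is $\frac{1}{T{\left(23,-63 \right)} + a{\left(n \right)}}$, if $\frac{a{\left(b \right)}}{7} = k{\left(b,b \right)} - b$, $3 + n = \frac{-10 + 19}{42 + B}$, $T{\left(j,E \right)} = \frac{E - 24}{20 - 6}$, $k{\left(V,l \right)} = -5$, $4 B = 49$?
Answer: $- \frac{434}{9277} \approx -0.046782$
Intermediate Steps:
$B = \frac{49}{4}$ ($B = \frac{1}{4} \cdot 49 = \frac{49}{4} \approx 12.25$)
$T{\left(j,E \right)} = - \frac{12}{7} + \frac{E}{14}$ ($T{\left(j,E \right)} = \frac{-24 + E}{14} = \left(-24 + E\right) \frac{1}{14} = - \frac{12}{7} + \frac{E}{14}$)
$n = - \frac{615}{217}$ ($n = -3 + \frac{-10 + 19}{42 + \frac{49}{4}} = -3 + \frac{9}{\frac{217}{4}} = -3 + 9 \cdot \frac{4}{217} = -3 + \frac{36}{217} = - \frac{615}{217} \approx -2.8341$)
$a{\left(b \right)} = -35 - 7 b$ ($a{\left(b \right)} = 7 \left(-5 - b\right) = -35 - 7 b$)
$\frac{1}{T{\left(23,-63 \right)} + a{\left(n \right)}} = \frac{1}{\left(- \frac{12}{7} + \frac{1}{14} \left(-63\right)\right) - \frac{470}{31}} = \frac{1}{\left(- \frac{12}{7} - \frac{9}{2}\right) + \left(-35 + \frac{615}{31}\right)} = \frac{1}{- \frac{87}{14} - \frac{470}{31}} = \frac{1}{- \frac{9277}{434}} = - \frac{434}{9277}$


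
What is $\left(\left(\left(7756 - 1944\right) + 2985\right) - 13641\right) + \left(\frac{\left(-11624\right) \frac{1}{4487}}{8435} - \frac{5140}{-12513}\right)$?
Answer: $- \frac{2293875976773152}{473590084485} \approx -4843.6$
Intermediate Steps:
$\left(\left(\left(7756 - 1944\right) + 2985\right) - 13641\right) + \left(\frac{\left(-11624\right) \frac{1}{4487}}{8435} - \frac{5140}{-12513}\right) = \left(\left(\left(7756 - 1944\right) + 2985\right) - 13641\right) + \left(\left(-11624\right) \frac{1}{4487} \cdot \frac{1}{8435} - - \frac{5140}{12513}\right) = \left(\left(5812 + 2985\right) - 13641\right) + \left(\left(- \frac{11624}{4487}\right) \frac{1}{8435} + \frac{5140}{12513}\right) = \left(8797 - 13641\right) + \left(- \frac{11624}{37847845} + \frac{5140}{12513}\right) = -4844 + \frac{194392472188}{473590084485} = - \frac{2293875976773152}{473590084485}$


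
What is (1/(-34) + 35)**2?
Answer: 1413721/1156 ≈ 1222.9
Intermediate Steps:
(1/(-34) + 35)**2 = (-1/34 + 35)**2 = (1189/34)**2 = 1413721/1156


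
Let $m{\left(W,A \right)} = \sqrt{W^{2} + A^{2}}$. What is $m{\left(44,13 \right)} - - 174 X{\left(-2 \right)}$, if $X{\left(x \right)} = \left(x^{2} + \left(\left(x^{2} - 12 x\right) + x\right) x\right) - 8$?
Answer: $-9744 + \sqrt{2105} \approx -9698.1$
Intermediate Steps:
$X{\left(x \right)} = -8 + x^{2} + x \left(x^{2} - 11 x\right)$ ($X{\left(x \right)} = \left(x^{2} + \left(x^{2} - 11 x\right) x\right) - 8 = \left(x^{2} + x \left(x^{2} - 11 x\right)\right) - 8 = -8 + x^{2} + x \left(x^{2} - 11 x\right)$)
$m{\left(W,A \right)} = \sqrt{A^{2} + W^{2}}$
$m{\left(44,13 \right)} - - 174 X{\left(-2 \right)} = \sqrt{13^{2} + 44^{2}} - - 174 \left(-8 + \left(-2\right)^{3} - 10 \left(-2\right)^{2}\right) = \sqrt{169 + 1936} - - 174 \left(-8 - 8 - 40\right) = \sqrt{2105} - - 174 \left(-8 - 8 - 40\right) = \sqrt{2105} - \left(-174\right) \left(-56\right) = \sqrt{2105} - 9744 = -9744 + \sqrt{2105}$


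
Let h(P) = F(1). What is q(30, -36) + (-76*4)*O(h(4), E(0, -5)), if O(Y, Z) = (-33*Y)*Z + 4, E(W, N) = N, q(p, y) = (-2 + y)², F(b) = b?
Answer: -49932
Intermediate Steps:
h(P) = 1
O(Y, Z) = 4 - 33*Y*Z (O(Y, Z) = -33*Y*Z + 4 = 4 - 33*Y*Z)
q(30, -36) + (-76*4)*O(h(4), E(0, -5)) = (-2 - 36)² + (-76*4)*(4 - 33*1*(-5)) = (-38)² - 304*(4 + 165) = 1444 - 304*169 = 1444 - 51376 = -49932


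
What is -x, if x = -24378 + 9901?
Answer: 14477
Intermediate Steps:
x = -14477
-x = -1*(-14477) = 14477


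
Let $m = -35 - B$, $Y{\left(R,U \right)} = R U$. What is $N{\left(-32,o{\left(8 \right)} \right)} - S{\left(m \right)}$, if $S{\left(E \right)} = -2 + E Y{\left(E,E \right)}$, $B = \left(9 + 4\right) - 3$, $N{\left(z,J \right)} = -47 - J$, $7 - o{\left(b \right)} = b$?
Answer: $91081$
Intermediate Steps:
$o{\left(b \right)} = 7 - b$
$B = 10$ ($B = 13 - 3 = 10$)
$m = -45$ ($m = -35 - 10 = -45$)
$S{\left(E \right)} = -2 + E^{3}$ ($S{\left(E \right)} = -2 + E E E = -2 + E E^{2} = -2 + E^{3}$)
$N{\left(-32,o{\left(8 \right)} \right)} - S{\left(m \right)} = \left(-47 - \left(7 - 8\right)\right) - \left(-2 + \left(-45\right)^{3}\right) = \left(-47 - \left(7 - 8\right)\right) - \left(-2 - 91125\right) = \left(-47 - -1\right) - -91127 = \left(-47 + 1\right) + 91127 = -46 + 91127 = 91081$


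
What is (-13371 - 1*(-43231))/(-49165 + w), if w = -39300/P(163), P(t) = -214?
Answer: -639004/1048201 ≈ -0.60962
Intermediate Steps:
w = 19650/107 (w = -39300/(-214) = -39300*(-1/214) = 19650/107 ≈ 183.64)
(-13371 - 1*(-43231))/(-49165 + w) = (-13371 - 1*(-43231))/(-49165 + 19650/107) = (-13371 + 43231)/(-5241005/107) = 29860*(-107/5241005) = -639004/1048201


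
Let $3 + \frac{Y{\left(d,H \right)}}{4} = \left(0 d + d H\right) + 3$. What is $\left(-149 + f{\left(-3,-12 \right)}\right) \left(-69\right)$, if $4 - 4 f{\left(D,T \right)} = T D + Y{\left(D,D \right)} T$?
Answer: $3381$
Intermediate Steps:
$Y{\left(d,H \right)} = 4 H d$ ($Y{\left(d,H \right)} = -12 + 4 \left(\left(0 d + d H\right) + 3\right) = -12 + 4 \left(\left(0 + H d\right) + 3\right) = -12 + 4 \left(H d + 3\right) = -12 + 4 \left(3 + H d\right) = -12 + \left(12 + 4 H d\right) = 4 H d$)
$f{\left(D,T \right)} = 1 - T D^{2} - \frac{D T}{4}$ ($f{\left(D,T \right)} = 1 - \frac{T D + 4 D D T}{4} = 1 - \frac{D T + 4 D^{2} T}{4} = 1 - \frac{D T + 4 T D^{2}}{4} = 1 - \left(T D^{2} + \frac{D T}{4}\right) = 1 - T D^{2} - \frac{D T}{4}$)
$\left(-149 + f{\left(-3,-12 \right)}\right) \left(-69\right) = \left(-149 - \left(-1 - 108 + 9\right)\right) \left(-69\right) = \left(-149 - \left(8 - 108\right)\right) \left(-69\right) = \left(-149 + \left(1 + 108 - 9\right)\right) \left(-69\right) = \left(-149 + 100\right) \left(-69\right) = \left(-49\right) \left(-69\right) = 3381$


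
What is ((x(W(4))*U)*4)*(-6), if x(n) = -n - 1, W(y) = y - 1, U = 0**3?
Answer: 0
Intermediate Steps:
U = 0
W(y) = -1 + y
x(n) = -1 - n
((x(W(4))*U)*4)*(-6) = (((-1 - (-1 + 4))*0)*4)*(-6) = (((-1 - 1*3)*0)*4)*(-6) = (((-1 - 3)*0)*4)*(-6) = (-4*0*4)*(-6) = (0*4)*(-6) = 0*(-6) = 0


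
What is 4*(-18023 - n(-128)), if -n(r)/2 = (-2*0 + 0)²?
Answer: -72092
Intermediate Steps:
n(r) = 0 (n(r) = -2*(-2*0 + 0)² = -2*(0 + 0)² = -2*0² = -2*0 = 0)
4*(-18023 - n(-128)) = 4*(-18023 - 1*0) = 4*(-18023 + 0) = 4*(-18023) = -72092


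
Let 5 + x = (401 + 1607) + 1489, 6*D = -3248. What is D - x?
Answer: -12100/3 ≈ -4033.3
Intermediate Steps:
D = -1624/3 (D = (⅙)*(-3248) = -1624/3 ≈ -541.33)
x = 3492 (x = -5 + ((401 + 1607) + 1489) = -5 + (2008 + 1489) = -5 + 3497 = 3492)
D - x = -1624/3 - 1*3492 = -1624/3 - 3492 = -12100/3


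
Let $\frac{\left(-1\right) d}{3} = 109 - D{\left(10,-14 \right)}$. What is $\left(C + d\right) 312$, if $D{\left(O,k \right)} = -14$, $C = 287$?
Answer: $-25584$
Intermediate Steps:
$d = -369$ ($d = - 3 \left(109 - -14\right) = - 3 \left(109 + 14\right) = \left(-3\right) 123 = -369$)
$\left(C + d\right) 312 = \left(287 - 369\right) 312 = \left(-82\right) 312 = -25584$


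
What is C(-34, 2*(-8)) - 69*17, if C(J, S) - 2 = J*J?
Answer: -15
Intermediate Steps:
C(J, S) = 2 + J**2 (C(J, S) = 2 + J*J = 2 + J**2)
C(-34, 2*(-8)) - 69*17 = (2 + (-34)**2) - 69*17 = (2 + 1156) - 1173 = 1158 - 1173 = -15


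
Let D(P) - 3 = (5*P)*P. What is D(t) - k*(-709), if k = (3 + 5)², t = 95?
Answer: 90504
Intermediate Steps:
k = 64 (k = 8² = 64)
D(P) = 3 + 5*P² (D(P) = 3 + (5*P)*P = 3 + 5*P²)
D(t) - k*(-709) = (3 + 5*95²) - 64*(-709) = (3 + 5*9025) - 1*(-45376) = (3 + 45125) + 45376 = 45128 + 45376 = 90504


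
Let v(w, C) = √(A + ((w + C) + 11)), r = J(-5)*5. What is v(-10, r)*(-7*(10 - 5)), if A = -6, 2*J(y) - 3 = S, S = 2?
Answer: -35*√30/2 ≈ -95.851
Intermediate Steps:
J(y) = 5/2 (J(y) = 3/2 + (½)*2 = 3/2 + 1 = 5/2)
r = 25/2 (r = (5/2)*5 = 25/2 ≈ 12.500)
v(w, C) = √(5 + C + w) (v(w, C) = √(-6 + ((w + C) + 11)) = √(-6 + ((C + w) + 11)) = √(-6 + (11 + C + w)) = √(5 + C + w))
v(-10, r)*(-7*(10 - 5)) = √(5 + 25/2 - 10)*(-7*(10 - 5)) = √(15/2)*(-7*5) = (√30/2)*(-35) = -35*√30/2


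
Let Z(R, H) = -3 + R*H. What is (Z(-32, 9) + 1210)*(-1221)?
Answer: -1122099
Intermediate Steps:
Z(R, H) = -3 + H*R
(Z(-32, 9) + 1210)*(-1221) = ((-3 + 9*(-32)) + 1210)*(-1221) = ((-3 - 288) + 1210)*(-1221) = (-291 + 1210)*(-1221) = 919*(-1221) = -1122099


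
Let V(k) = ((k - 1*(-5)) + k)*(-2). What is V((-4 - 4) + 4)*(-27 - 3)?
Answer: -180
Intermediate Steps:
V(k) = -10 - 4*k (V(k) = ((k + 5) + k)*(-2) = ((5 + k) + k)*(-2) = (5 + 2*k)*(-2) = -10 - 4*k)
V((-4 - 4) + 4)*(-27 - 3) = (-10 - 4*((-4 - 4) + 4))*(-27 - 3) = (-10 - 4*(-8 + 4))*(-30) = (-10 - 4*(-4))*(-30) = (-10 + 16)*(-30) = 6*(-30) = -180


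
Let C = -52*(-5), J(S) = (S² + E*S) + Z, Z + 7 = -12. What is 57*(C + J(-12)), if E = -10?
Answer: 28785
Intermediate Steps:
Z = -19 (Z = -7 - 12 = -19)
J(S) = -19 + S² - 10*S (J(S) = (S² - 10*S) - 19 = -19 + S² - 10*S)
C = 260
57*(C + J(-12)) = 57*(260 + (-19 + (-12)² - 10*(-12))) = 57*(260 + (-19 + 144 + 120)) = 57*(260 + 245) = 57*505 = 28785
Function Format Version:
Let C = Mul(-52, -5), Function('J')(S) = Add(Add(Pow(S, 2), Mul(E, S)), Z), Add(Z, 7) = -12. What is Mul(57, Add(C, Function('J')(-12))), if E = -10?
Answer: 28785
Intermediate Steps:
Z = -19 (Z = Add(-7, -12) = -19)
Function('J')(S) = Add(-19, Pow(S, 2), Mul(-10, S)) (Function('J')(S) = Add(Add(Pow(S, 2), Mul(-10, S)), -19) = Add(-19, Pow(S, 2), Mul(-10, S)))
C = 260
Mul(57, Add(C, Function('J')(-12))) = Mul(57, Add(260, Add(-19, Pow(-12, 2), Mul(-10, -12)))) = Mul(57, Add(260, Add(-19, 144, 120))) = Mul(57, Add(260, 245)) = Mul(57, 505) = 28785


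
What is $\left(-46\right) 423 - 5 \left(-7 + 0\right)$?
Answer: $-19423$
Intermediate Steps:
$\left(-46\right) 423 - 5 \left(-7 + 0\right) = -19458 - -35 = -19458 + 35 = -19423$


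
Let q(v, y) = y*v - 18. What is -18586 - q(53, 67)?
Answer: -22119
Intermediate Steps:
q(v, y) = -18 + v*y (q(v, y) = v*y - 18 = -18 + v*y)
-18586 - q(53, 67) = -18586 - (-18 + 53*67) = -18586 - (-18 + 3551) = -18586 - 1*3533 = -18586 - 3533 = -22119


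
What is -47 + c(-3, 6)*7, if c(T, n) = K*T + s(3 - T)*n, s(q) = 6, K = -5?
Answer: 310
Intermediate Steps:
c(T, n) = -5*T + 6*n
-47 + c(-3, 6)*7 = -47 + (-5*(-3) + 6*6)*7 = -47 + (15 + 36)*7 = -47 + 51*7 = -47 + 357 = 310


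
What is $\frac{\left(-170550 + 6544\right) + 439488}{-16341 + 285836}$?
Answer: $\frac{275482}{269495} \approx 1.0222$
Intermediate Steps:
$\frac{\left(-170550 + 6544\right) + 439488}{-16341 + 285836} = \frac{-164006 + 439488}{269495} = 275482 \cdot \frac{1}{269495} = \frac{275482}{269495}$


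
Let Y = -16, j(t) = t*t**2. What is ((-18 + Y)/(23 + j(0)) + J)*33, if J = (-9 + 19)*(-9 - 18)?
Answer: -206052/23 ≈ -8958.8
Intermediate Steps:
j(t) = t**3
J = -270 (J = 10*(-27) = -270)
((-18 + Y)/(23 + j(0)) + J)*33 = ((-18 - 16)/(23 + 0**3) - 270)*33 = (-34/(23 + 0) - 270)*33 = (-34/23 - 270)*33 = -6244/23*33 = -206052/23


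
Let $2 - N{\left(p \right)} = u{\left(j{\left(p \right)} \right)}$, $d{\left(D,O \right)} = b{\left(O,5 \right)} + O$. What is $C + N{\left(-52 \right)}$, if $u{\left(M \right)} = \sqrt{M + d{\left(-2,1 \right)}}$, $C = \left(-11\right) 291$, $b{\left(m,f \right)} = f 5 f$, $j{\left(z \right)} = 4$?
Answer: $-3199 - \sqrt{130} \approx -3210.4$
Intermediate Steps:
$b{\left(m,f \right)} = 5 f^{2}$ ($b{\left(m,f \right)} = 5 f f = 5 f^{2}$)
$C = -3201$
$d{\left(D,O \right)} = 125 + O$ ($d{\left(D,O \right)} = 5 \cdot 5^{2} + O = 5 \cdot 25 + O = 125 + O$)
$u{\left(M \right)} = \sqrt{126 + M}$ ($u{\left(M \right)} = \sqrt{M + \left(125 + 1\right)} = \sqrt{M + 126} = \sqrt{126 + M}$)
$N{\left(p \right)} = 2 - \sqrt{130}$ ($N{\left(p \right)} = 2 - \sqrt{126 + 4} = 2 - \sqrt{130}$)
$C + N{\left(-52 \right)} = -3201 + \left(2 - \sqrt{130}\right) = -3199 - \sqrt{130}$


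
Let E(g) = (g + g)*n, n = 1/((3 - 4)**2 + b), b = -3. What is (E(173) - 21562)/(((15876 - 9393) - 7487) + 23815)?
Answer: -21735/22811 ≈ -0.95283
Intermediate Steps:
n = -1/2 (n = 1/((3 - 4)**2 - 3) = 1/((-1)**2 - 3) = 1/(1 - 3) = 1/(-2) = -1/2 ≈ -0.50000)
E(g) = -g (E(g) = (g + g)*(-1/2) = (2*g)*(-1/2) = -g)
(E(173) - 21562)/(((15876 - 9393) - 7487) + 23815) = (-1*173 - 21562)/(((15876 - 9393) - 7487) + 23815) = (-173 - 21562)/((6483 - 7487) + 23815) = -21735/(-1004 + 23815) = -21735/22811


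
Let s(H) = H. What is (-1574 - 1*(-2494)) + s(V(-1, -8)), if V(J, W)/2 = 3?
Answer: 926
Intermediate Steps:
V(J, W) = 6 (V(J, W) = 2*3 = 6)
(-1574 - 1*(-2494)) + s(V(-1, -8)) = (-1574 - 1*(-2494)) + 6 = (-1574 + 2494) + 6 = 920 + 6 = 926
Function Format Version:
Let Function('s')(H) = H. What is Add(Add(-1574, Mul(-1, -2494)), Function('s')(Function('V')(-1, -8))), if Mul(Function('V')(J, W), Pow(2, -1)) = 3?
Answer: 926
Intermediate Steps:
Function('V')(J, W) = 6 (Function('V')(J, W) = Mul(2, 3) = 6)
Add(Add(-1574, Mul(-1, -2494)), Function('s')(Function('V')(-1, -8))) = Add(Add(-1574, Mul(-1, -2494)), 6) = Add(Add(-1574, 2494), 6) = Add(920, 6) = 926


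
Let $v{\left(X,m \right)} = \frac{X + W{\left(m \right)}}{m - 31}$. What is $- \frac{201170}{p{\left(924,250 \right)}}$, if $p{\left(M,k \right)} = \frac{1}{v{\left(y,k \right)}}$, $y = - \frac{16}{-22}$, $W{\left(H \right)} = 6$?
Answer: $- \frac{14886580}{2409} \approx -6179.6$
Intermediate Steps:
$y = \frac{8}{11}$ ($y = \left(-16\right) \left(- \frac{1}{22}\right) = \frac{8}{11} \approx 0.72727$)
$v{\left(X,m \right)} = \frac{6 + X}{-31 + m}$ ($v{\left(X,m \right)} = \frac{X + 6}{m - 31} = \frac{6 + X}{-31 + m}$)
$p{\left(M,k \right)} = - \frac{341}{74} + \frac{11 k}{74}$ ($p{\left(M,k \right)} = \frac{1}{\frac{1}{-31 + k} \left(6 + \frac{8}{11}\right)} = \frac{1}{\frac{1}{-31 + k} \frac{74}{11}} = \frac{1}{\frac{74}{11} \frac{1}{-31 + k}} = - \frac{341}{74} + \frac{11 k}{74}$)
$- \frac{201170}{p{\left(924,250 \right)}} = - \frac{201170}{- \frac{341}{74} + \frac{11}{74} \cdot 250} = - \frac{201170}{- \frac{341}{74} + \frac{1375}{37}} = - \frac{201170}{\frac{2409}{74}} = \left(-201170\right) \frac{74}{2409} = - \frac{14886580}{2409}$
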